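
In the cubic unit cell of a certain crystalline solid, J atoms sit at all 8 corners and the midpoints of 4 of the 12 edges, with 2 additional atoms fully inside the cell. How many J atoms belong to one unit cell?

Corner atoms are shared by 8 cells (1/8 each), edge atoms by 4 (1/4 each), interior atoms are unshared.
Net atoms = 8 × 1/8 + 4 × 1/4 + 2 = 1 + 1 + 2 = 4.

4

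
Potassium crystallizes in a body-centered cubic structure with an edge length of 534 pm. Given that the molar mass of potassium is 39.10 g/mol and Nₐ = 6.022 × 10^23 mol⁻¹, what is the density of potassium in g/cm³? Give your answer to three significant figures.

0.853 g/cm³

A BCC unit cell contains Z = 2 atoms.
Cell volume: a³ = (534 pm)³ = (5.340 × 10^-8 cm)³ = 1.523 × 10^-22 cm³.
ρ = Z·M/(N_A·a³) = 2 × 39.10 / (6.022 × 10²³ × 1.523 × 10^-22) = 0.8528 g/cm³.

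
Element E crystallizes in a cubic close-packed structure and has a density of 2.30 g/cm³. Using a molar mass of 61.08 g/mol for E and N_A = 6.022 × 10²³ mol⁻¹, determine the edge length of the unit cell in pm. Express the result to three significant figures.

With Z = 4 atoms per FCC cell, a³ = Z·M/(N_A·ρ) = 4 × 61.08 / (6.022 × 10²³ × 2.300 g/cm³) = 1.764 × 10^-22 cm³.
a = (1.764 × 10^-22)^(1/3) = 5.608 × 10^-8 cm = 561 pm.

561 pm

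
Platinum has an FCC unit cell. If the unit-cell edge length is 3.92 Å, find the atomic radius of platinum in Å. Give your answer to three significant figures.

In an FCC lattice, atoms touch along the face diagonal, so √2·a = 4r.
r = √2·a/4 = 1.4142 × 3.92 / 4 = 1.39 Å.

1.39 Å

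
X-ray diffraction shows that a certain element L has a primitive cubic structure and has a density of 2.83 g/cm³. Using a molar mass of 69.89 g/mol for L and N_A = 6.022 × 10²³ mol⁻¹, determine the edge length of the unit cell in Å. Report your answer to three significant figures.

3.45 Å

With Z = 1 atom per simple cubic cell, a³ = Z·M/(N_A·ρ) = 1 × 69.89 / (6.022 × 10²³ × 2.830 g/cm³) = 4.101 × 10^-23 cm³.
a = (4.101 × 10^-23)^(1/3) = 3.448 × 10^-8 cm = 3.45 Å.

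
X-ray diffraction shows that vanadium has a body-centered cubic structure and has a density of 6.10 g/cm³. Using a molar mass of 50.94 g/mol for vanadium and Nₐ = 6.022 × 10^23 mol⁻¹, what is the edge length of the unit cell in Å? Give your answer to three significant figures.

3.03 Å

With Z = 2 atoms per BCC cell, a³ = Z·M/(N_A·ρ) = 2 × 50.94 / (6.022 × 10²³ × 6.100 g/cm³) = 2.773 × 10^-23 cm³.
a = (2.773 × 10^-23)^(1/3) = 3.027 × 10^-8 cm = 3.03 Å.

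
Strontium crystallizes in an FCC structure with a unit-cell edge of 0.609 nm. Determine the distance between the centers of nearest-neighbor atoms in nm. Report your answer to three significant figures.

0.431 nm

In an FCC structure, atoms touch along the face diagonal, so √2·a = 4r; the nearest-neighbor distance equals 2r = 0.7071·a.
d = 0.7071 × 0.609 = 0.431 nm.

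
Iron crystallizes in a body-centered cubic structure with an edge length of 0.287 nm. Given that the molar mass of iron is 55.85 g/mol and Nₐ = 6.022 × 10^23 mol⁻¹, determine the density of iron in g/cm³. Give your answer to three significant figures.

A BCC unit cell contains Z = 2 atoms.
Cell volume: a³ = (0.287 nm)³ = (2.870 × 10^-8 cm)³ = 2.364 × 10^-23 cm³.
ρ = Z·M/(N_A·a³) = 2 × 55.85 / (6.022 × 10²³ × 2.364 × 10^-23) = 7.846 g/cm³.

7.85 g/cm³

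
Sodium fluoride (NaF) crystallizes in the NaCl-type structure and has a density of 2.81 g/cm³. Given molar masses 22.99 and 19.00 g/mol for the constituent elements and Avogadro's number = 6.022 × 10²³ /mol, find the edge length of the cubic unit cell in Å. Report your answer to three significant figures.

M(NaF) = 41.99 g/mol; Z = 4 formula units per cell.
a³ = Z·M/(N_A·ρ) = 4 × 41.99 / (6.022 × 10²³ × 2.81) = 9.926 × 10^-23 cm³, so a = 4.630 × 10^-8 cm = 4.63 Å.

4.63 Å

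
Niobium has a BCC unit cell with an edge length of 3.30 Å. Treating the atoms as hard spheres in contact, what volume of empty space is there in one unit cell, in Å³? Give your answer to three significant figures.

11.5 Å³

In a BCC lattice atoms touch along the body diagonal, so √3·a = 4r, so r = 0.4330a = 1.429 Å.
V_cell = a³ = 35.94 Å³; V_atoms = 2 × (4/3)πr³ = 24.44 Å³.
Empty space = 35.94 − 24.44 = 11.5 Å³.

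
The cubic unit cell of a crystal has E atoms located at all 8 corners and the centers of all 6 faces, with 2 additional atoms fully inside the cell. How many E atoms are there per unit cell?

Corner atoms are shared by 8 cells (1/8 each), face atoms by 2 (1/2 each), interior atoms are unshared.
Net atoms = 8 × 1/8 + 6 × 1/2 + 2 = 1 + 3 + 2 = 6.

6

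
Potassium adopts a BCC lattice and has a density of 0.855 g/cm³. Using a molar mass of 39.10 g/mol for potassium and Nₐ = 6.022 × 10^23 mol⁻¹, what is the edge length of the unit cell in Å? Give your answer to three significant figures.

5.34 Å

With Z = 2 atoms per BCC cell, a³ = Z·M/(N_A·ρ) = 2 × 39.10 / (6.022 × 10²³ × 0.8550 g/cm³) = 1.519 × 10^-22 cm³.
a = (1.519 × 10^-22)^(1/3) = 5.335 × 10^-8 cm = 5.34 Å.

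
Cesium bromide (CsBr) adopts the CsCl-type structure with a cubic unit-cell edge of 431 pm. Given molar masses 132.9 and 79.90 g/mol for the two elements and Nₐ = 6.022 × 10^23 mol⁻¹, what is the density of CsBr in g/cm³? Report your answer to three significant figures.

4.41 g/cm³

The CsCl-type structure contains Z = 1 formula unit per cell; M(CsBr) = 132.9 + 79.90 = 212.8 g/mol.
a³ = (4.310 × 10^-8 cm)³ = 8.006 × 10^-23 cm³.
ρ = 1 × 212.8 / (6.022 × 10²³ × 8.006 × 10^-23) = 4.414 g/cm³.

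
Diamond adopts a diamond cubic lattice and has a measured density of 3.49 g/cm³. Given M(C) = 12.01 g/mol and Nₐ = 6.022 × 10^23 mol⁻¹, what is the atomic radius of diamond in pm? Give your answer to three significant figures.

77.4 pm

For a diamond cubic cell (Z = 8), a³ = Z·M/(N_A·ρ) = 8 × 12.01 / (6.022 × 10²³ × 3.490) = 4.572 × 10^-23 cm³, so a = 3.576 × 10^-8 cm = 357.6 pm.
Nearest neighbors lie along the body diagonal with √3·a = 8r, so r = 0.2165 × a = 77.4 pm.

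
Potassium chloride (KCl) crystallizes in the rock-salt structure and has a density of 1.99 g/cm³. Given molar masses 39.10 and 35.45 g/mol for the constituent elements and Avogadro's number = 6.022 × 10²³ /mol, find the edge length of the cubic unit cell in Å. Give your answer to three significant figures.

M(KCl) = 74.55 g/mol; Z = 4 formula units per cell.
a³ = Z·M/(N_A·ρ) = 4 × 74.55 / (6.022 × 10²³ × 1.99) = 2.488 × 10^-22 cm³, so a = 6.290 × 10^-8 cm = 6.29 Å.

6.29 Å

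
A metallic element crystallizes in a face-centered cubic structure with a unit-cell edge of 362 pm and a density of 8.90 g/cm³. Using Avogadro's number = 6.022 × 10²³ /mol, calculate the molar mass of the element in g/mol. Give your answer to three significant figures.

An FCC cell has Z = 4 atoms; a = 3.620 × 10^-8 cm.
M = ρ·N_A·a³/Z = 8.90 × 6.022 × 10²³ × 4.744 × 10^-23 / 4 = 63.6 g/mol.

63.6 g/mol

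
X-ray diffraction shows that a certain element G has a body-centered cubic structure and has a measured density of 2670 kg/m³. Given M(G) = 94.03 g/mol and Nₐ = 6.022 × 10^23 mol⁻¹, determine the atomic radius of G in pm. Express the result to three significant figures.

For a BCC cell (Z = 2), a³ = Z·M/(N_A·ρ) = 2 × 94.03 / (6.022 × 10²³ × 2.670) = 1.170 × 10^-22 cm³, so a = 4.890 × 10^-8 cm = 489.0 pm.
Atoms touch along the body diagonal, so √3·a = 4r, so r = 0.4330 × a = 212 pm.

212 pm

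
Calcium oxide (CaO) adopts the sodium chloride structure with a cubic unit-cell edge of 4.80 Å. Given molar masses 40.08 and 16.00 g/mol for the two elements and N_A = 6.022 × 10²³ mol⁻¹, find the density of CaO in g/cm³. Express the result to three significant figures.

3.37 g/cm³

The sodium chloride structure contains Z = 4 formula units per cell; M(CaO) = 40.08 + 16.00 = 56.08 g/mol.
a³ = (4.800 × 10^-8 cm)³ = 1.106 × 10^-22 cm³.
ρ = 4 × 56.08 / (6.022 × 10²³ × 1.106 × 10^-22) = 3.368 g/cm³.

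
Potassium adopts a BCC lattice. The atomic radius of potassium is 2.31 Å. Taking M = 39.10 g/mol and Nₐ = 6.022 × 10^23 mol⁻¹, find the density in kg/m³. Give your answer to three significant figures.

855 kg/m³

In a BCC lattice, atoms touch along the body diagonal, so √3·a = 4r, giving a = 5.335 Å = 5.335 × 10^-8 cm.
With Z = 2, ρ = Z·M/(N_A·a³) = 2 × 39.10 / (6.022 × 10²³ × 1.518 × 10^-22) = 0.8553 g/cm³ = 855 kg/m³.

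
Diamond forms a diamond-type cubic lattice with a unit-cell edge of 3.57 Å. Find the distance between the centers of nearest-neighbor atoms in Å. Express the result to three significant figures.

1.55 Å

In a diamond cubic structure, nearest neighbors lie along the body diagonal with √3·a = 8r; the nearest-neighbor distance equals 2r = 0.4330·a.
d = 0.4330 × 3.57 = 1.55 Å.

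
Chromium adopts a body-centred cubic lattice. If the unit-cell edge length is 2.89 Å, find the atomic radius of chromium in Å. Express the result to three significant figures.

1.25 Å

In a BCC lattice, atoms touch along the body diagonal, so √3·a = 4r.
r = √3·a/4 = 1.7321 × 2.89 / 4 = 1.25 Å.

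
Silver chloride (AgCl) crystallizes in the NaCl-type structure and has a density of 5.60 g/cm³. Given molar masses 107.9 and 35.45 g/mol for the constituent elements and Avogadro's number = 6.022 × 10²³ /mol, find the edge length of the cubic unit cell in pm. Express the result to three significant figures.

M(AgCl) = 143.35 g/mol; Z = 4 formula units per cell.
a³ = Z·M/(N_A·ρ) = 4 × 143.35 / (6.022 × 10²³ × 5.60) = 1.700 × 10^-22 cm³, so a = 5.540 × 10^-8 cm = 554 pm.

554 pm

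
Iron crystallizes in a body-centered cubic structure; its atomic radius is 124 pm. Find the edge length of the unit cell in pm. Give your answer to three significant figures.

In a BCC lattice, atoms touch along the body diagonal, so √3·a = 4r.
a = 4r/√3 = 4 × 124 / 1.7321 = 286 pm.

286 pm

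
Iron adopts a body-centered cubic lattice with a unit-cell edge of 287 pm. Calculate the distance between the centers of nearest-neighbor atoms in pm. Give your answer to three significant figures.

In a BCC structure, atoms touch along the body diagonal, so √3·a = 4r; the nearest-neighbor distance equals 2r = 0.8660·a.
d = 0.8660 × 287 = 249 pm.

249 pm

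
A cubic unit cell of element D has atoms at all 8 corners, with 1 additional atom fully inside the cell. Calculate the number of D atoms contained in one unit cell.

Corner atoms are shared by 8 cells (1/8 each), interior atoms are unshared.
Net atoms = 8 × 1/8 + 1 = 1 + 1 = 2.

2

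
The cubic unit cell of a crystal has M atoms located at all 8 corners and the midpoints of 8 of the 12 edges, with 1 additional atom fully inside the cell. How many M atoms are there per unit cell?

Corner atoms are shared by 8 cells (1/8 each), edge atoms by 4 (1/4 each), interior atoms are unshared.
Net atoms = 8 × 1/8 + 8 × 1/4 + 1 = 1 + 2 + 1 = 4.

4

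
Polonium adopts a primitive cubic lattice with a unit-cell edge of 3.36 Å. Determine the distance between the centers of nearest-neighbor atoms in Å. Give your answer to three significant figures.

In a simple cubic structure, atoms touch along the cell edge, so a = 2r; the nearest-neighbor distance equals 2r = 1.000·a.
d = 1.000 × 3.36 = 3.36 Å.

3.36 Å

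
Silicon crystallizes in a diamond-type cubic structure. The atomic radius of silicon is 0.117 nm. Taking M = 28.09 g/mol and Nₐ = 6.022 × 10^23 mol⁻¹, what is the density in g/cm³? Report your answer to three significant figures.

In a diamond cubic lattice, nearest neighbors lie along the body diagonal with √3·a = 8r, giving a = 0.5404 nm = 5.404 × 10^-8 cm.
With Z = 8, ρ = Z·M/(N_A·a³) = 8 × 28.09 / (6.022 × 10²³ × 1.578 × 10^-22) = 2.365 g/cm³.

2.36 g/cm³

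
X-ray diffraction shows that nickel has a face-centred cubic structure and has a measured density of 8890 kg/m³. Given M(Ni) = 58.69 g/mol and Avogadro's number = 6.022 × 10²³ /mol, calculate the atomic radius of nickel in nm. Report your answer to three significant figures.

0.125 nm

For an FCC cell (Z = 4), a³ = Z·M/(N_A·ρ) = 4 × 58.69 / (6.022 × 10²³ × 8.890) = 4.385 × 10^-23 cm³, so a = 3.526 × 10^-8 cm = 0.3526 nm.
Atoms touch along the face diagonal, so √2·a = 4r, so r = 0.3536 × a = 0.125 nm.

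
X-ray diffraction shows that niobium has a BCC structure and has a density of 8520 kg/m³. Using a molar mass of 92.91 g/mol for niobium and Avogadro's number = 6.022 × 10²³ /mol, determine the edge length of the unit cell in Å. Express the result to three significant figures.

With Z = 2 atoms per BCC cell, a³ = Z·M/(N_A·ρ) = 2 × 92.91 / (6.022 × 10²³ × 8.520 g/cm³) = 3.622 × 10^-23 cm³.
a = (3.622 × 10^-23)^(1/3) = 3.309 × 10^-8 cm = 3.31 Å.

3.31 Å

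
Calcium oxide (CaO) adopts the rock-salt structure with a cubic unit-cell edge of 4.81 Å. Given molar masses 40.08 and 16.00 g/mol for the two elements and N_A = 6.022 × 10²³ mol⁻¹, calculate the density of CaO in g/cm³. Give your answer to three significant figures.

The rock-salt structure contains Z = 4 formula units per cell; M(CaO) = 40.08 + 16.00 = 56.08 g/mol.
a³ = (4.810 × 10^-8 cm)³ = 1.113 × 10^-22 cm³.
ρ = 4 × 56.08 / (6.022 × 10²³ × 1.113 × 10^-22) = 3.347 g/cm³.

3.35 g/cm³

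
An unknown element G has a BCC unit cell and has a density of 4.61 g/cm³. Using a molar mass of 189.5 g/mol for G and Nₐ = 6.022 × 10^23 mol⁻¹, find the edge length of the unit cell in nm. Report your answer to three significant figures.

0.515 nm

With Z = 2 atoms per BCC cell, a³ = Z·M/(N_A·ρ) = 2 × 189.5 / (6.022 × 10²³ × 4.610 g/cm³) = 1.365 × 10^-22 cm³.
a = (1.365 × 10^-22)^(1/3) = 5.149 × 10^-8 cm = 0.515 nm.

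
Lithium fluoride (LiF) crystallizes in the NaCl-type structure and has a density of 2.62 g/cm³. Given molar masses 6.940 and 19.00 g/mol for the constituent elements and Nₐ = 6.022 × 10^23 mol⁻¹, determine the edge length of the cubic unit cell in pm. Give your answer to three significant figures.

404 pm

M(LiF) = 25.94 g/mol; Z = 4 formula units per cell.
a³ = Z·M/(N_A·ρ) = 4 × 25.94 / (6.022 × 10²³ × 2.62) = 6.576 × 10^-23 cm³, so a = 4.036 × 10^-8 cm = 404 pm.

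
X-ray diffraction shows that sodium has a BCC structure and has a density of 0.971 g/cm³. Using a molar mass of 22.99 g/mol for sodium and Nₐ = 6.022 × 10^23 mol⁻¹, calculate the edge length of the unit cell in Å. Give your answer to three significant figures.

With Z = 2 atoms per BCC cell, a³ = Z·M/(N_A·ρ) = 2 × 22.99 / (6.022 × 10²³ × 0.9710 g/cm³) = 7.863 × 10^-23 cm³.
a = (7.863 × 10^-23)^(1/3) = 4.284 × 10^-8 cm = 4.28 Å.

4.28 Å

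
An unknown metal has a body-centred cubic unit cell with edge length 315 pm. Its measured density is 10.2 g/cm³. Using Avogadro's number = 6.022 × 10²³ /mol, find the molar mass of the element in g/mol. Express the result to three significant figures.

A BCC cell has Z = 2 atoms; a = 3.150 × 10^-8 cm.
M = ρ·N_A·a³/Z = 10.2 × 6.022 × 10²³ × 3.126 × 10^-23 / 2 = 96.0 g/mol.

96.0 g/mol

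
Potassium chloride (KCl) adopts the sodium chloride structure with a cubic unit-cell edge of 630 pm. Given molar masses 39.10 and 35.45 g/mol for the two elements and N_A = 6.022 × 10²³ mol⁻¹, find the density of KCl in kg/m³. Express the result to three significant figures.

The sodium chloride structure contains Z = 4 formula units per cell; M(KCl) = 39.10 + 35.45 = 74.55 g/mol.
a³ = (6.300 × 10^-8 cm)³ = 2.500 × 10^-22 cm³.
ρ = 4 × 74.55 / (6.022 × 10²³ × 2.500 × 10^-22) = 1.980 g/cm³ = 1980 kg/m³.

1980 kg/m³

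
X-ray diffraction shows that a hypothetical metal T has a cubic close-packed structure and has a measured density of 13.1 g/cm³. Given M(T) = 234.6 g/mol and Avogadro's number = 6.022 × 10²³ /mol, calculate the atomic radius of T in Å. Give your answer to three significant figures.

1.74 Å

For an FCC cell (Z = 4), a³ = Z·M/(N_A·ρ) = 4 × 234.6 / (6.022 × 10²³ × 13.10) = 1.190 × 10^-22 cm³, so a = 4.918 × 10^-8 cm = 4.918 Å.
Atoms touch along the face diagonal, so √2·a = 4r, so r = 0.3536 × a = 1.74 Å.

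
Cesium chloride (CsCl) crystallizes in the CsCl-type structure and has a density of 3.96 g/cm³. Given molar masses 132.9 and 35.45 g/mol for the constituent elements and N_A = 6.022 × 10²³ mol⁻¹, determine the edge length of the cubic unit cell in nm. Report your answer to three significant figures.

M(CsCl) = 168.35 g/mol; Z = 1 formula unit per cell.
a³ = Z·M/(N_A·ρ) = 1 × 168.35 / (6.022 × 10²³ × 3.96) = 7.060 × 10^-23 cm³, so a = 4.133 × 10^-8 cm = 0.413 nm.

0.413 nm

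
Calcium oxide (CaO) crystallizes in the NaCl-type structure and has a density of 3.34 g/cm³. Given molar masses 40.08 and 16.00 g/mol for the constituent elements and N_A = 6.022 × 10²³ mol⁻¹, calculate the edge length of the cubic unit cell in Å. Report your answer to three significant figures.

4.81 Å

M(CaO) = 56.08 g/mol; Z = 4 formula units per cell.
a³ = Z·M/(N_A·ρ) = 4 × 56.08 / (6.022 × 10²³ × 3.34) = 1.115 × 10^-22 cm³, so a = 4.813 × 10^-8 cm = 4.81 Å.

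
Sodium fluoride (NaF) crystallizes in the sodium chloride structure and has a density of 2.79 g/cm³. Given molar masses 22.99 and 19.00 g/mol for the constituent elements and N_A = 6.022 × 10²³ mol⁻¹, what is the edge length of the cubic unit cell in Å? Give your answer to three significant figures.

M(NaF) = 41.99 g/mol; Z = 4 formula units per cell.
a³ = Z·M/(N_A·ρ) = 4 × 41.99 / (6.022 × 10²³ × 2.79) = 9.997 × 10^-23 cm³, so a = 4.641 × 10^-8 cm = 4.64 Å.

4.64 Å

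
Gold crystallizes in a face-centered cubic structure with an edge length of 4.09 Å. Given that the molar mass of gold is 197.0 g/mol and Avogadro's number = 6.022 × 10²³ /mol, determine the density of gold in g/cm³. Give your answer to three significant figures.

19.1 g/cm³

An FCC unit cell contains Z = 4 atoms.
Cell volume: a³ = (4.09 Å)³ = (4.090 × 10^-8 cm)³ = 6.842 × 10^-23 cm³.
ρ = Z·M/(N_A·a³) = 4 × 197.0 / (6.022 × 10²³ × 6.842 × 10^-23) = 19.13 g/cm³.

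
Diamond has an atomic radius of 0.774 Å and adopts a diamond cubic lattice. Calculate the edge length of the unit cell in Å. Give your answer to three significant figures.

In a diamond cubic lattice, nearest neighbors lie along the body diagonal with √3·a = 8r.
a = 8r/√3 = 8 × 0.774 / 1.7321 = 3.57 Å.

3.57 Å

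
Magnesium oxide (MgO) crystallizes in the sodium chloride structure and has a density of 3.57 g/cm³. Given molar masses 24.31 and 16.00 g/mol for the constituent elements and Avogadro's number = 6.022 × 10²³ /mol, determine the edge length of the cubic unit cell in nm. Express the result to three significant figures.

0.422 nm

M(MgO) = 40.31 g/mol; Z = 4 formula units per cell.
a³ = Z·M/(N_A·ρ) = 4 × 40.31 / (6.022 × 10²³ × 3.57) = 7.500 × 10^-23 cm³, so a = 4.217 × 10^-8 cm = 0.422 nm.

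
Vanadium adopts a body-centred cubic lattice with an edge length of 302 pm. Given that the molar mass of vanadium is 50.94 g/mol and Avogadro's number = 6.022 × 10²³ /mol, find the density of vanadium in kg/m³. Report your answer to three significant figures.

6140 kg/m³

A BCC unit cell contains Z = 2 atoms.
Cell volume: a³ = (302 pm)³ = (3.020 × 10^-8 cm)³ = 2.754 × 10^-23 cm³.
ρ = Z·M/(N_A·a³) = 2 × 50.94 / (6.022 × 10²³ × 2.754 × 10^-23) = 6.142 g/cm³ = 6140 kg/m³.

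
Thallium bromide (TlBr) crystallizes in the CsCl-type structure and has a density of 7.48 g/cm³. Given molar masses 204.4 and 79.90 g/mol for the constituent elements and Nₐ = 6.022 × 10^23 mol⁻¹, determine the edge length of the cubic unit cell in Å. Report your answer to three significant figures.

3.98 Å

M(TlBr) = 284.3 g/mol; Z = 1 formula unit per cell.
a³ = Z·M/(N_A·ρ) = 1 × 284.3 / (6.022 × 10²³ × 7.48) = 6.312 × 10^-23 cm³, so a = 3.981 × 10^-8 cm = 3.98 Å.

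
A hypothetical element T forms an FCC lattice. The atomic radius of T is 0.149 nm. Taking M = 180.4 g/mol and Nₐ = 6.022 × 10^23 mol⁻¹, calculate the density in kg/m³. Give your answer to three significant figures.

In an FCC lattice, atoms touch along the face diagonal, so √2·a = 4r, giving a = 0.4214 nm = 4.214 × 10^-8 cm.
With Z = 4, ρ = Z·M/(N_A·a³) = 4 × 180.4 / (6.022 × 10²³ × 7.485 × 10^-23) = 16.01 g/cm³ = 16000 kg/m³.

16000 kg/m³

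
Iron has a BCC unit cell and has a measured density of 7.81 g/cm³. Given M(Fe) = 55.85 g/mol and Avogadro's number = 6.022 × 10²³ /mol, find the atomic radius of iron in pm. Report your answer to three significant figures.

For a BCC cell (Z = 2), a³ = Z·M/(N_A·ρ) = 2 × 55.85 / (6.022 × 10²³ × 7.810) = 2.375 × 10^-23 cm³, so a = 2.874 × 10^-8 cm = 287.4 pm.
Atoms touch along the body diagonal, so √3·a = 4r, so r = 0.4330 × a = 124 pm.

124 pm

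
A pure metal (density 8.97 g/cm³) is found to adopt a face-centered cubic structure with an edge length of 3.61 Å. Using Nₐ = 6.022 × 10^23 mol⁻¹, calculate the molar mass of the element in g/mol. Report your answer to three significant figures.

63.5 g/mol

An FCC cell has Z = 4 atoms; a = 3.610 × 10^-8 cm.
M = ρ·N_A·a³/Z = 8.97 × 6.022 × 10²³ × 4.705 × 10^-23 / 4 = 63.5 g/mol.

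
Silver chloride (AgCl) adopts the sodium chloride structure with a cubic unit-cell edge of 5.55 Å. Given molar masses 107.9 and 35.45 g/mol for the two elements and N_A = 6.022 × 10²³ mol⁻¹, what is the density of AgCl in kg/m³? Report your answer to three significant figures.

The sodium chloride structure contains Z = 4 formula units per cell; M(AgCl) = 107.9 + 35.45 = 143.35 g/mol.
a³ = (5.550 × 10^-8 cm)³ = 1.710 × 10^-22 cm³.
ρ = 4 × 143.35 / (6.022 × 10²³ × 1.710 × 10^-22) = 5.570 g/cm³ = 5570 kg/m³.

5570 kg/m³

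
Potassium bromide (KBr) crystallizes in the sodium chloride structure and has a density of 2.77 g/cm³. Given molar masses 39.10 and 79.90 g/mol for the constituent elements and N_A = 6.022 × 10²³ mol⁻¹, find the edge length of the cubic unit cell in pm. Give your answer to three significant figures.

658 pm

M(KBr) = 119.0 g/mol; Z = 4 formula units per cell.
a³ = Z·M/(N_A·ρ) = 4 × 119.0 / (6.022 × 10²³ × 2.77) = 2.854 × 10^-22 cm³, so a = 6.584 × 10^-8 cm = 658 pm.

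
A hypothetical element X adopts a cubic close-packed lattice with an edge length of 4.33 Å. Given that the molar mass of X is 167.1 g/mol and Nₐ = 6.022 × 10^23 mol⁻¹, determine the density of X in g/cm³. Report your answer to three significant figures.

13.7 g/cm³

An FCC unit cell contains Z = 4 atoms.
Cell volume: a³ = (4.33 Å)³ = (4.330 × 10^-8 cm)³ = 8.118 × 10^-23 cm³.
ρ = Z·M/(N_A·a³) = 4 × 167.1 / (6.022 × 10²³ × 8.118 × 10^-23) = 13.67 g/cm³.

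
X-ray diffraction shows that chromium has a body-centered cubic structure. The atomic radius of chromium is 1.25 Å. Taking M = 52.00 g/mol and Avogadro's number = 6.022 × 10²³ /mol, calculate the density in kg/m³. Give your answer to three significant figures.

In a BCC lattice, atoms touch along the body diagonal, so √3·a = 4r, giving a = 2.887 Å = 2.887 × 10^-8 cm.
With Z = 2, ρ = Z·M/(N_A·a³) = 2 × 52.00 / (6.022 × 10²³ × 2.406 × 10^-23) = 7.179 g/cm³ = 7180 kg/m³.

7180 kg/m³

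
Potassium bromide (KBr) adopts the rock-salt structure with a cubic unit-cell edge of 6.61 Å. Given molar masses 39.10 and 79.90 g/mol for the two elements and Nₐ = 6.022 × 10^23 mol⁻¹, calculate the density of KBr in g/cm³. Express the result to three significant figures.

The rock-salt structure contains Z = 4 formula units per cell; M(KBr) = 39.10 + 79.90 = 119.0 g/mol.
a³ = (6.610 × 10^-8 cm)³ = 2.888 × 10^-22 cm³.
ρ = 4 × 119.0 / (6.022 × 10²³ × 2.888 × 10^-22) = 2.737 g/cm³.

2.74 g/cm³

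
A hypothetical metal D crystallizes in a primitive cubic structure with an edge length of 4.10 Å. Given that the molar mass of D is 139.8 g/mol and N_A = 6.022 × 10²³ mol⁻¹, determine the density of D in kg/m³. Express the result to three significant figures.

3370 kg/m³

A simple cubic unit cell contains Z = 1 atom.
Cell volume: a³ = (4.10 Å)³ = (4.100 × 10^-8 cm)³ = 6.892 × 10^-23 cm³.
ρ = Z·M/(N_A·a³) = 1 × 139.8 / (6.022 × 10²³ × 6.892 × 10^-23) = 3.368 g/cm³ = 3370 kg/m³.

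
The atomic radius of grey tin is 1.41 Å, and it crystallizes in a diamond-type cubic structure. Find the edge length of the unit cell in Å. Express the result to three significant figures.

6.51 Å

In a diamond cubic lattice, nearest neighbors lie along the body diagonal with √3·a = 8r.
a = 8r/√3 = 8 × 1.41 / 1.7321 = 6.51 Å.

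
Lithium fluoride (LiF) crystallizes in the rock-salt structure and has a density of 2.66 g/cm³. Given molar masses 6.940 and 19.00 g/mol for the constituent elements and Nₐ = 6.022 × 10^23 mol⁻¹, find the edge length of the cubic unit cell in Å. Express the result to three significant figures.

M(LiF) = 25.94 g/mol; Z = 4 formula units per cell.
a³ = Z·M/(N_A·ρ) = 4 × 25.94 / (6.022 × 10²³ × 2.66) = 6.478 × 10^-23 cm³, so a = 4.016 × 10^-8 cm = 4.02 Å.

4.02 Å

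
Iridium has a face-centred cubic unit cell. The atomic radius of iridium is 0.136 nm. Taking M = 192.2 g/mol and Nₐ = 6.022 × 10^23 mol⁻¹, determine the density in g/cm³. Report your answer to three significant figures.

In an FCC lattice, atoms touch along the face diagonal, so √2·a = 4r, giving a = 0.3847 nm = 3.847 × 10^-8 cm.
With Z = 4, ρ = Z·M/(N_A·a³) = 4 × 192.2 / (6.022 × 10²³ × 5.692 × 10^-23) = 22.43 g/cm³.

22.4 g/cm³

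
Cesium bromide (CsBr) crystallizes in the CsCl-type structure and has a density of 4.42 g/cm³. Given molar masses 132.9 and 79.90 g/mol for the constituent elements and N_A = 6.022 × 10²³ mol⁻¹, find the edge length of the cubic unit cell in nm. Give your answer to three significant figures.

M(CsBr) = 212.8 g/mol; Z = 1 formula unit per cell.
a³ = Z·M/(N_A·ρ) = 1 × 212.8 / (6.022 × 10²³ × 4.42) = 7.995 × 10^-23 cm³, so a = 4.308 × 10^-8 cm = 0.431 nm.

0.431 nm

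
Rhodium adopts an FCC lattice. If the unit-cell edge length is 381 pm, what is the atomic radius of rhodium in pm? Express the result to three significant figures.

In an FCC lattice, atoms touch along the face diagonal, so √2·a = 4r.
r = √2·a/4 = 1.4142 × 381 / 4 = 135 pm.

135 pm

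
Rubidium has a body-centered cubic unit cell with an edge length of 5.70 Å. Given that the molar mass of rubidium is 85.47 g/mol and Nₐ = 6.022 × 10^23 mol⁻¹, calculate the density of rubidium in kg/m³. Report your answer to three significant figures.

1530 kg/m³

A BCC unit cell contains Z = 2 atoms.
Cell volume: a³ = (5.70 Å)³ = (5.700 × 10^-8 cm)³ = 1.852 × 10^-22 cm³.
ρ = Z·M/(N_A·a³) = 2 × 85.47 / (6.022 × 10²³ × 1.852 × 10^-22) = 1.533 g/cm³ = 1530 kg/m³.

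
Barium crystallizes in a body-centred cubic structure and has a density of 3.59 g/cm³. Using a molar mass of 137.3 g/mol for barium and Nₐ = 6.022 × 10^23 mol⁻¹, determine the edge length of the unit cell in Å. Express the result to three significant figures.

5.03 Å

With Z = 2 atoms per BCC cell, a³ = Z·M/(N_A·ρ) = 2 × 137.3 / (6.022 × 10²³ × 3.590 g/cm³) = 1.270 × 10^-22 cm³.
a = (1.270 × 10^-22)^(1/3) = 5.027 × 10^-8 cm = 5.03 Å.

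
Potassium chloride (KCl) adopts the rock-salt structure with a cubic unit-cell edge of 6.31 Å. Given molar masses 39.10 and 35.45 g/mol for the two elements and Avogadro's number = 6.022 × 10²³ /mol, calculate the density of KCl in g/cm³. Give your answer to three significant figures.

The rock-salt structure contains Z = 4 formula units per cell; M(KCl) = 39.10 + 35.45 = 74.55 g/mol.
a³ = (6.310 × 10^-8 cm)³ = 2.512 × 10^-22 cm³.
ρ = 4 × 74.55 / (6.022 × 10²³ × 2.512 × 10^-22) = 1.971 g/cm³.

1.97 g/cm³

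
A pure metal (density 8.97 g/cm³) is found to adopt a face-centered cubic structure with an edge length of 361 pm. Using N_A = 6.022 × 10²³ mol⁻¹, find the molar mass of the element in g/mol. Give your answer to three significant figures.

63.5 g/mol

An FCC cell has Z = 4 atoms; a = 3.610 × 10^-8 cm.
M = ρ·N_A·a³/Z = 8.97 × 6.022 × 10²³ × 4.705 × 10^-23 / 4 = 63.5 g/mol.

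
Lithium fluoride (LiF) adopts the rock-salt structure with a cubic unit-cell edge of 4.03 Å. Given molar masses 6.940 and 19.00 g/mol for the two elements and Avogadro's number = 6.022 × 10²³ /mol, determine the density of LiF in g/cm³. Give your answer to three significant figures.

The rock-salt structure contains Z = 4 formula units per cell; M(LiF) = 6.940 + 19.00 = 25.94 g/mol.
a³ = (4.030 × 10^-8 cm)³ = 6.545 × 10^-23 cm³.
ρ = 4 × 25.94 / (6.022 × 10²³ × 6.545 × 10^-23) = 2.633 g/cm³.

2.63 g/cm³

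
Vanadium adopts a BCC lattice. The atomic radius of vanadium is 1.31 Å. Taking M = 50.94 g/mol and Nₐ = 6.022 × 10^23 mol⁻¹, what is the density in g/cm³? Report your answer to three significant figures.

In a BCC lattice, atoms touch along the body diagonal, so √3·a = 4r, giving a = 3.025 Å = 3.025 × 10^-8 cm.
With Z = 2, ρ = Z·M/(N_A·a³) = 2 × 50.94 / (6.022 × 10²³ × 2.769 × 10^-23) = 6.110 g/cm³.

6.11 g/cm³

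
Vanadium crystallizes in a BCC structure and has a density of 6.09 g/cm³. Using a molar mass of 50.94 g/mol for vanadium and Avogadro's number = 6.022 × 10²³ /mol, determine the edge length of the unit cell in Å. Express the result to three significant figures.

3.03 Å

With Z = 2 atoms per BCC cell, a³ = Z·M/(N_A·ρ) = 2 × 50.94 / (6.022 × 10²³ × 6.090 g/cm³) = 2.778 × 10^-23 cm³.
a = (2.778 × 10^-23)^(1/3) = 3.029 × 10^-8 cm = 3.03 Å.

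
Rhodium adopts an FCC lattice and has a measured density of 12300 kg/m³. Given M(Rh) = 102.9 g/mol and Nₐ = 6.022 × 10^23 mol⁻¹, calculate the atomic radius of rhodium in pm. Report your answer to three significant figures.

For an FCC cell (Z = 4), a³ = Z·M/(N_A·ρ) = 4 × 102.9 / (6.022 × 10²³ × 12.30) = 5.557 × 10^-23 cm³, so a = 3.816 × 10^-8 cm = 381.6 pm.
Atoms touch along the face diagonal, so √2·a = 4r, so r = 0.3536 × a = 135 pm.

135 pm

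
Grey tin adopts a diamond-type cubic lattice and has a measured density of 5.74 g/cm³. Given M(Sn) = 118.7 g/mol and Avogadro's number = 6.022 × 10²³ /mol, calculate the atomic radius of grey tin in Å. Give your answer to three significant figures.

1.41 Å

For a diamond cubic cell (Z = 8), a³ = Z·M/(N_A·ρ) = 8 × 118.7 / (6.022 × 10²³ × 5.740) = 2.747 × 10^-22 cm³, so a = 6.501 × 10^-8 cm = 6.501 Å.
Nearest neighbors lie along the body diagonal with √3·a = 8r, so r = 0.2165 × a = 1.41 Å.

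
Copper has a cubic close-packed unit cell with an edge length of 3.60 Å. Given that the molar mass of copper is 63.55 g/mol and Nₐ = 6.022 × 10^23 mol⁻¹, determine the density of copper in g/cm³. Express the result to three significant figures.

9.05 g/cm³

An FCC unit cell contains Z = 4 atoms.
Cell volume: a³ = (3.60 Å)³ = (3.600 × 10^-8 cm)³ = 4.666 × 10^-23 cm³.
ρ = Z·M/(N_A·a³) = 4 × 63.55 / (6.022 × 10²³ × 4.666 × 10^-23) = 9.047 g/cm³.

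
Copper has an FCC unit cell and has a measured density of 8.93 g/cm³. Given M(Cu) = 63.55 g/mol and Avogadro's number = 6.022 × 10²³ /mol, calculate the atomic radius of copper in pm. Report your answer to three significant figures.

For an FCC cell (Z = 4), a³ = Z·M/(N_A·ρ) = 4 × 63.55 / (6.022 × 10²³ × 8.930) = 4.727 × 10^-23 cm³, so a = 3.616 × 10^-8 cm = 361.6 pm.
Atoms touch along the face diagonal, so √2·a = 4r, so r = 0.3536 × a = 128 pm.

128 pm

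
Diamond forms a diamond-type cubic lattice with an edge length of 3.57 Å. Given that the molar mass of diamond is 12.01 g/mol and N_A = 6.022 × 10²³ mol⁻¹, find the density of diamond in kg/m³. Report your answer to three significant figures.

3510 kg/m³

A diamond cubic unit cell contains Z = 8 atoms.
Cell volume: a³ = (3.57 Å)³ = (3.570 × 10^-8 cm)³ = 4.550 × 10^-23 cm³.
ρ = Z·M/(N_A·a³) = 8 × 12.01 / (6.022 × 10²³ × 4.550 × 10^-23) = 3.507 g/cm³ = 3510 kg/m³.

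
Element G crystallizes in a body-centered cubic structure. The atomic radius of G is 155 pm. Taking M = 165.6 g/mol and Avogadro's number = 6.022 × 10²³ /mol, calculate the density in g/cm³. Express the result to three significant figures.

12.0 g/cm³

In a BCC lattice, atoms touch along the body diagonal, so √3·a = 4r, giving a = 358.0 pm = 3.580 × 10^-8 cm.
With Z = 2, ρ = Z·M/(N_A·a³) = 2 × 165.6 / (6.022 × 10²³ × 4.587 × 10^-23) = 11.99 g/cm³.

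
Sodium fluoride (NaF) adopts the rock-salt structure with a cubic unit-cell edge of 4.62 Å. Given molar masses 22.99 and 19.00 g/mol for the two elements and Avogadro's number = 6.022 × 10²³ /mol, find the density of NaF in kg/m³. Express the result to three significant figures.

2830 kg/m³

The rock-salt structure contains Z = 4 formula units per cell; M(NaF) = 22.99 + 19.00 = 41.99 g/mol.
a³ = (4.620 × 10^-8 cm)³ = 9.861 × 10^-23 cm³.
ρ = 4 × 41.99 / (6.022 × 10²³ × 9.861 × 10^-23) = 2.828 g/cm³ = 2830 kg/m³.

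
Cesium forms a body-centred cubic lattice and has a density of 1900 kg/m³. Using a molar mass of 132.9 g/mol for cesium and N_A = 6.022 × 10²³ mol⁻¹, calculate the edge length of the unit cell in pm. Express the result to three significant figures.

With Z = 2 atoms per BCC cell, a³ = Z·M/(N_A·ρ) = 2 × 132.9 / (6.022 × 10²³ × 1.900 g/cm³) = 2.323 × 10^-22 cm³.
a = (2.323 × 10^-22)^(1/3) = 6.147 × 10^-8 cm = 615 pm.

615 pm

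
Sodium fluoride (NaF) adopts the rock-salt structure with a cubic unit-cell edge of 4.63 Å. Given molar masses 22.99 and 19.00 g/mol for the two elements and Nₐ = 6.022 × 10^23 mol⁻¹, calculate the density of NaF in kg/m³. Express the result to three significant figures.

2810 kg/m³

The rock-salt structure contains Z = 4 formula units per cell; M(NaF) = 22.99 + 19.00 = 41.99 g/mol.
a³ = (4.630 × 10^-8 cm)³ = 9.925 × 10^-23 cm³.
ρ = 4 × 41.99 / (6.022 × 10²³ × 9.925 × 10^-23) = 2.810 g/cm³ = 2810 kg/m³.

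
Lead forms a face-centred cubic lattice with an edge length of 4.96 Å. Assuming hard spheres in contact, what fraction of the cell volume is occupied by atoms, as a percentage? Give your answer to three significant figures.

In an FCC lattice atoms touch along the face diagonal, so √2·a = 4r, so r = 0.3536a = 1.754 Å.
Packing fraction = Z·(4/3)πr³ / a³ = 4 × (4/3)π × (1.754)³ / (4.96)³ = 0.7405 = 74.0%.

74.0%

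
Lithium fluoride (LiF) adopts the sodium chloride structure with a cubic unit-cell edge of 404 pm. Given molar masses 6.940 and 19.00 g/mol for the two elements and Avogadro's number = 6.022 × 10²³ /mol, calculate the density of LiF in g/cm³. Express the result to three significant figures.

The sodium chloride structure contains Z = 4 formula units per cell; M(LiF) = 6.940 + 19.00 = 25.94 g/mol.
a³ = (4.040 × 10^-8 cm)³ = 6.594 × 10^-23 cm³.
ρ = 4 × 25.94 / (6.022 × 10²³ × 6.594 × 10^-23) = 2.613 g/cm³.

2.61 g/cm³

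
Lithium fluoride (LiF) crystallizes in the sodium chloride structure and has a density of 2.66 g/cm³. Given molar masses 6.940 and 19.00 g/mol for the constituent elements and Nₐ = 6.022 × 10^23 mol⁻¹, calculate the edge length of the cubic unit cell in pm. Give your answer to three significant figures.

M(LiF) = 25.94 g/mol; Z = 4 formula units per cell.
a³ = Z·M/(N_A·ρ) = 4 × 25.94 / (6.022 × 10²³ × 2.66) = 6.478 × 10^-23 cm³, so a = 4.016 × 10^-8 cm = 402 pm.

402 pm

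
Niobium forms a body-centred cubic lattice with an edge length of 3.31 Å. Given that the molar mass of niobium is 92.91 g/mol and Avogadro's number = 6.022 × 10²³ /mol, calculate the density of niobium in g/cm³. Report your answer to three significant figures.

A BCC unit cell contains Z = 2 atoms.
Cell volume: a³ = (3.31 Å)³ = (3.310 × 10^-8 cm)³ = 3.626 × 10^-23 cm³.
ρ = Z·M/(N_A·a³) = 2 × 92.91 / (6.022 × 10²³ × 3.626 × 10^-23) = 8.509 g/cm³.

8.51 g/cm³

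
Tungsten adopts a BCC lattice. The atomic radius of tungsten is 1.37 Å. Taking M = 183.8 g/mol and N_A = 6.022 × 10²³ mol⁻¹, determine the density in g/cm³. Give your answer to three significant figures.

In a BCC lattice, atoms touch along the body diagonal, so √3·a = 4r, giving a = 3.164 Å = 3.164 × 10^-8 cm.
With Z = 2, ρ = Z·M/(N_A·a³) = 2 × 183.8 / (6.022 × 10²³ × 3.167 × 10^-23) = 19.27 g/cm³.

19.3 g/cm³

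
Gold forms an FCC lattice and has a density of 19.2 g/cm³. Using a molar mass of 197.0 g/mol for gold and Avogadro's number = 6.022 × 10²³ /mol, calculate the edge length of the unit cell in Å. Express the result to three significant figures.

With Z = 4 atoms per FCC cell, a³ = Z·M/(N_A·ρ) = 4 × 197.0 / (6.022 × 10²³ × 19.20 g/cm³) = 6.815 × 10^-23 cm³.
a = (6.815 × 10^-23)^(1/3) = 4.085 × 10^-8 cm = 4.08 Å.

4.08 Å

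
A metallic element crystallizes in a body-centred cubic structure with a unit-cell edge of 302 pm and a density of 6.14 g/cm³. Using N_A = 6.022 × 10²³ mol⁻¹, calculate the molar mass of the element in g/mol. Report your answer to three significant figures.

A BCC cell has Z = 2 atoms; a = 3.020 × 10^-8 cm.
M = ρ·N_A·a³/Z = 6.14 × 6.022 × 10²³ × 2.754 × 10^-23 / 2 = 50.9 g/mol.

50.9 g/mol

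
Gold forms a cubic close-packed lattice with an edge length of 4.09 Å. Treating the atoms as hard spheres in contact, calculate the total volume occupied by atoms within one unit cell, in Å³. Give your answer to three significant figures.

50.7 Å³

In an FCC lattice atoms touch along the face diagonal, so √2·a = 4r, so r = 0.3536a = 1.446 Å.
V_atoms = Z × (4/3)πr³ = 4 × (4/3)π × (1.446)³ = 50.7 Å³.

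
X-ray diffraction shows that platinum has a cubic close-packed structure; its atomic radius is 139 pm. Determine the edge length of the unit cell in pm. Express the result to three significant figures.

In an FCC lattice, atoms touch along the face diagonal, so √2·a = 4r.
a = 4r/√2 = 4 × 139 / 1.4142 = 393 pm.

393 pm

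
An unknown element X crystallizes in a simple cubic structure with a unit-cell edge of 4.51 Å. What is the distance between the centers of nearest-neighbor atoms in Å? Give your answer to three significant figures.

In a simple cubic structure, atoms touch along the cell edge, so a = 2r; the nearest-neighbor distance equals 2r = 1.000·a.
d = 1.000 × 4.51 = 4.51 Å.

4.51 Å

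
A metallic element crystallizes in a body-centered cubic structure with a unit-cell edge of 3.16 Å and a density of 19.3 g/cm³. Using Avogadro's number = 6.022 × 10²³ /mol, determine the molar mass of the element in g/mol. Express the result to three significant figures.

A BCC cell has Z = 2 atoms; a = 3.160 × 10^-8 cm.
M = ρ·N_A·a³/Z = 19.3 × 6.022 × 10²³ × 3.155 × 10^-23 / 2 = 183 g/mol.

183 g/mol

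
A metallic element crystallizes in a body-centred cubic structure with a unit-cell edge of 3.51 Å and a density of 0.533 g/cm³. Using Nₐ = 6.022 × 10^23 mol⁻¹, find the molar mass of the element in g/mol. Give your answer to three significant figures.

6.94 g/mol

A BCC cell has Z = 2 atoms; a = 3.510 × 10^-8 cm.
M = ρ·N_A·a³/Z = 0.533 × 6.022 × 10²³ × 4.324 × 10^-23 / 2 = 6.94 g/mol.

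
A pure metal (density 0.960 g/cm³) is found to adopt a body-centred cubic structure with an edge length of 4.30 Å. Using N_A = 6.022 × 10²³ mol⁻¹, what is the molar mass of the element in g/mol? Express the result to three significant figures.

A BCC cell has Z = 2 atoms; a = 4.300 × 10^-8 cm.
M = ρ·N_A·a³/Z = 0.960 × 6.022 × 10²³ × 7.951 × 10^-23 / 2 = 23.0 g/mol.

23.0 g/mol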